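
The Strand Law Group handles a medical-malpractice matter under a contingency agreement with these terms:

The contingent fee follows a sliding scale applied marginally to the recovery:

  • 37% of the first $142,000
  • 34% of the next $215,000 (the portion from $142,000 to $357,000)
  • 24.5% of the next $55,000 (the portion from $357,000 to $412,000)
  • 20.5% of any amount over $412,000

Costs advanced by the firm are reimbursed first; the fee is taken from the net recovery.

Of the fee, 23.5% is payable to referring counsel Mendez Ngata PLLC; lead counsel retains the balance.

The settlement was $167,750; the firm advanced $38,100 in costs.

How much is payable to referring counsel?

Fee base (net of costs): $167,750 − $38,100 = $129,650
First $129,650 at 37% = $47,970.50
Referral share: 23.5% of $47,970.50 = $11,273.07; lead counsel retains $47,970.50 − $11,273.07 = $36,697.43.

$11,273.07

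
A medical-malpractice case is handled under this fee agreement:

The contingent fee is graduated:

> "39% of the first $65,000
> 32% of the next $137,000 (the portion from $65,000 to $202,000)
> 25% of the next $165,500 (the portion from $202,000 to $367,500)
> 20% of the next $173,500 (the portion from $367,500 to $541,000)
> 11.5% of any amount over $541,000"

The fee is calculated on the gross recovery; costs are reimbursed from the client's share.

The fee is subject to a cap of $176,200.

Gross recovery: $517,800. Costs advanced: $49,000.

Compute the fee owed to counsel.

Fee base is the gross recovery, $517,800; costs are reimbursed separately.
First $65,000 at 39% = $25,350.00
Next $137,000 at 32% = $43,840.00
Next $165,500 at 25% = $41,375.00
Remaining $150,300 at 20% = $30,060.00
Fee: $25,350.00 + $43,840.00 + $41,375.00 + $30,060.00 = $140,625.00
$140,625.00 is under the $176,200 cap.

$140,625.00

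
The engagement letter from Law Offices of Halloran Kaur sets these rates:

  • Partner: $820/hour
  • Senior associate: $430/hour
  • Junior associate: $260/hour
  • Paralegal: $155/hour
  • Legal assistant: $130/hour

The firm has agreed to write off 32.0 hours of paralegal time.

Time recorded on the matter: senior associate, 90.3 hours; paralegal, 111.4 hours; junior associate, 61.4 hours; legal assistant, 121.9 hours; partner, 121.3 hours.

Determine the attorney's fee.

Partner: 121.3 × $820 = $99,466.00
Senior associate: 90.3 × $430 = $38,829.00
Junior associate: 61.4 × $260 = $15,964.00
Paralegal: 111.4 × $155 = $17,267.00
Legal assistant: 121.9 × $130 = $15,847.00
Subtotal: $187,373.00
Write-off: 32.0 × $155 = $4,960.00
Total: $187,373.00 − $4,960.00 = $182,413.00

$182,413.00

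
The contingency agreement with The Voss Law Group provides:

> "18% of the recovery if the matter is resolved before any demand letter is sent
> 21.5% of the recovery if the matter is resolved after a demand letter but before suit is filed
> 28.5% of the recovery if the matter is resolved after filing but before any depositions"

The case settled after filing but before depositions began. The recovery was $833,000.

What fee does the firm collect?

The matter settled after filing but before depositions began, so the 28.5% rate applies.
$833,000 × 28.5% = $237,405.00

$237,405.00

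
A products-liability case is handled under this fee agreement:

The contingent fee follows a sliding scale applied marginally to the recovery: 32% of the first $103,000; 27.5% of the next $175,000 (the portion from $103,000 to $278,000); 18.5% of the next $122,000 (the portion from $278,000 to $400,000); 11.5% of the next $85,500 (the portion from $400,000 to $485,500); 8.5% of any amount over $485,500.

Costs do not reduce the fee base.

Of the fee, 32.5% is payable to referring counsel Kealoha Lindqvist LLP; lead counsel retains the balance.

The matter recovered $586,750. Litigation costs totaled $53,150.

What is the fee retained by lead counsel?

$82,413.28

Fee base is the gross recovery, $586,750; costs are reimbursed separately.
First $103,000 at 32% = $32,960.00
Next $175,000 at 27.5% = $48,125.00
Next $122,000 at 18.5% = $22,570.00
Next $85,500 at 11.5% = $9,832.50
Remaining $101,250 at 8.5% = $8,606.25
Fee: $32,960.00 + $48,125.00 + $22,570.00 + $9,832.50 + $8,606.25 = $122,093.75
Referral share: 32.5% of $122,093.75 = $39,680.47; lead counsel retains $122,093.75 − $39,680.47 = $82,413.28.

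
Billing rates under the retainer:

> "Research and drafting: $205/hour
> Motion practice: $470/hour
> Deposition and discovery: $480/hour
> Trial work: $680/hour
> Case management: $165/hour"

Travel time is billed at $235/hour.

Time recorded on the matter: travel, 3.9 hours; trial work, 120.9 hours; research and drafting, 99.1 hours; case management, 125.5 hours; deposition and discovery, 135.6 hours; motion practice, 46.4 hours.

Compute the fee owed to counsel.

$211,047.50

Research and drafting: 99.1 × $205 = $20,315.50
Motion practice: 46.4 × $470 = $21,808.00
Deposition and discovery: 135.6 × $480 = $65,088.00
Trial work: 120.9 × $680 = $82,212.00
Case management: 125.5 × $165 = $20,707.50
Subtotal: $20,315.50 + $21,808.00 + $65,088.00 + $82,212.00 + $20,707.50 = $210,131.00
Travel: 3.9 × $235 = $916.50
Total: $210,131.00 + $916.50 = $211,047.50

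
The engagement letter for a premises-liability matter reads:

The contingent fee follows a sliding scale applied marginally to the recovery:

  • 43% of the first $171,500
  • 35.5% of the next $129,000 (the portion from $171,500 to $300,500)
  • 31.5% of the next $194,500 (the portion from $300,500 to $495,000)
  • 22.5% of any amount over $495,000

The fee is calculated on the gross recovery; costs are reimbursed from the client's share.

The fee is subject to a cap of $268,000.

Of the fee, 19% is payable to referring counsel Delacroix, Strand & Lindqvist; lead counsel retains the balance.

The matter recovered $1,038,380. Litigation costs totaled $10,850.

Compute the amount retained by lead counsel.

$217,080.00

Fee base is the gross recovery, $1,038,380; costs are reimbursed separately.
First $171,500 at 43% = $73,745.00
Next $129,000 at 35.5% = $45,795.00
Next $194,500 at 31.5% = $61,267.50
Remaining $543,380 at 22.5% = $122,260.50
Fee: $73,745.00 + $45,795.00 + $61,267.50 + $122,260.50 = $303,068.00
$303,068.00 exceeds the $268,000 cap, so the fee is capped at $268,000.00.
Referral share: 19% of $268,000.00 = $50,920.00; lead counsel retains $268,000.00 − $50,920.00 = $217,080.00.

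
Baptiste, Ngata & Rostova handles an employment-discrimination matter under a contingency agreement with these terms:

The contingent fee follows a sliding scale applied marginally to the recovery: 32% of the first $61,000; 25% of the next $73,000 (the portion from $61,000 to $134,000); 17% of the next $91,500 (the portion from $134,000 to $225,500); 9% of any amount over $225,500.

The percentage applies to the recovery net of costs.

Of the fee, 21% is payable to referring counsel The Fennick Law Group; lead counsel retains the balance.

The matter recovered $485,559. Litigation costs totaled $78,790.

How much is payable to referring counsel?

Fee base (net of costs): $485,559 − $78,790 = $406,769
First $61,000 at 32% = $19,520.00
Next $73,000 at 25% = $18,250.00
Next $91,500 at 17% = $15,555.00
Remaining $181,269 at 9% = $16,314.21
Fee: $19,520.00 + $18,250.00 + $15,555.00 + $16,314.21 = $69,639.21
Referral share: 21% of $69,639.21 = $14,624.23; lead counsel retains $69,639.21 − $14,624.23 = $55,014.98.

$14,624.23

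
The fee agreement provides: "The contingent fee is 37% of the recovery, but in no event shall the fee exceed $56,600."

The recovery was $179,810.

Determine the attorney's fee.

37% of $179,810 = $66,529.70
That exceeds the $56,600 cap, so the fee is capped at $56,600.

$56,600.00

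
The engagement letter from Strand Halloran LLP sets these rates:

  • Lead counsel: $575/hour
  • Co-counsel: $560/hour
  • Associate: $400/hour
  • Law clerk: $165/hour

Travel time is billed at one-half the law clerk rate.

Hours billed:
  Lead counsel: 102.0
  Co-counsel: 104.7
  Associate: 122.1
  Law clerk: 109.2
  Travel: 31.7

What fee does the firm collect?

Lead counsel: 102.0 × $575 = $58,650.00
Co-counsel: 104.7 × $560 = $58,632.00
Associate: 122.1 × $400 = $48,840.00
Law clerk: 109.2 × $165 = $18,018.00
Subtotal: $58,650.00 + $58,632.00 + $48,840.00 + $18,018.00 = $184,140.00
Travel: 31.7 × ($165 ÷ 2) = 31.7 × $82.50 = $2,615.25
Total: $184,140.00 + $2,615.25 = $186,755.25

$186,755.25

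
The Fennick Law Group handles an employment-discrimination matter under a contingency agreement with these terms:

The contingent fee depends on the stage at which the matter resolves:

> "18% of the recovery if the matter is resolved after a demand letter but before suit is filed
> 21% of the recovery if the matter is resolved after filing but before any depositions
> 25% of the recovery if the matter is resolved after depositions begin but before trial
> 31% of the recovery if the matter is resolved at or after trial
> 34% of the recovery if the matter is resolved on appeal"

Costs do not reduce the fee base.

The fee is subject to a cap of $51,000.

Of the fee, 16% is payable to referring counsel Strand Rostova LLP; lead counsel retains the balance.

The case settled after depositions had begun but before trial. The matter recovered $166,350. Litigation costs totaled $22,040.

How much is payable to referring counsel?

Fee base is the gross recovery, $166,350; costs are reimbursed separately.
The matter settled after depositions had begun but before trial, so the 25% rate applies.
$166,350 × 25% = $41,587.50
$41,587.50 is under the $51,000 cap.
Referral share: 16% of $41,587.50 = $6,654.00; lead counsel retains $41,587.50 − $6,654.00 = $34,933.50.

$6,654.00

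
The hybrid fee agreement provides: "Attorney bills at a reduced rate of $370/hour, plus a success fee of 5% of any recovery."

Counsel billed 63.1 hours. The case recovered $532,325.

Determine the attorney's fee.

Hourly: 63.1 × $370 = $23,347.00
Success fee: 5% of $532,325 = $26,616.25
Total: $23,347.00 + $26,616.25 = $49,963.25

$49,963.25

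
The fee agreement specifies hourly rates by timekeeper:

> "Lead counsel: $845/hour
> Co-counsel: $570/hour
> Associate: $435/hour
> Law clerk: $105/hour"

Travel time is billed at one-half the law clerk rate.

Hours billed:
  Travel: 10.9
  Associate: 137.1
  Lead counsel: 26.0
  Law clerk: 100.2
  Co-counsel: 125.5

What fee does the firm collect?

$164,236.75

Lead counsel: 26.0 × $845 = $21,970.00
Co-counsel: 125.5 × $570 = $71,535.00
Associate: 137.1 × $435 = $59,638.50
Law clerk: 100.2 × $105 = $10,521.00
Subtotal: $21,970.00 + $71,535.00 + $59,638.50 + $10,521.00 = $163,664.50
Travel: 10.9 × ($105 ÷ 2) = 10.9 × $52.50 = $572.25
Total: $163,664.50 + $572.25 = $164,236.75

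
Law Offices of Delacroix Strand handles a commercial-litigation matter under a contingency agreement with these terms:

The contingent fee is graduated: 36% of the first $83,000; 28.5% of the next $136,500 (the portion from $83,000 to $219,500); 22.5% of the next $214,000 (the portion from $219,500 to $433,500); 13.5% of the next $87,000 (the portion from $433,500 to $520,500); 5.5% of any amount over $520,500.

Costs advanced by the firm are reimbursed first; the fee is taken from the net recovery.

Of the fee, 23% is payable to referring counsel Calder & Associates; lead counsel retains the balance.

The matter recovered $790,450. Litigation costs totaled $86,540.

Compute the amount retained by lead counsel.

Fee base (net of costs): $790,450 − $86,540 = $703,910
First $83,000 at 36% = $29,880.00
Next $136,500 at 28.5% = $38,902.50
Next $214,000 at 22.5% = $48,150.00
Next $87,000 at 13.5% = $11,745.00
Remaining $183,410 at 5.5% = $10,087.55
Fee: $29,880.00 + $38,902.50 + $48,150.00 + $11,745.00 + $10,087.55 = $138,765.05
Referral share: 23% of $138,765.05 = $31,915.96; lead counsel retains $138,765.05 − $31,915.96 = $106,849.09.

$106,849.09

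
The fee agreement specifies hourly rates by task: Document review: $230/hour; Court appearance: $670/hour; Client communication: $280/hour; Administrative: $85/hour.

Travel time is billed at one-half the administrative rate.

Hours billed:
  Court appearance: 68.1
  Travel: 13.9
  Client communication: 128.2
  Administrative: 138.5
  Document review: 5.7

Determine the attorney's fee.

Document review: 5.7 × $230 = $1,311.00
Court appearance: 68.1 × $670 = $45,627.00
Client communication: 128.2 × $280 = $35,896.00
Administrative: 138.5 × $85 = $11,772.50
Subtotal: $1,311.00 + $45,627.00 + $35,896.00 + $11,772.50 = $94,606.50
Travel: 13.9 × ($85 ÷ 2) = 13.9 × $42.50 = $590.75
Total: $94,606.50 + $590.75 = $95,197.25

$95,197.25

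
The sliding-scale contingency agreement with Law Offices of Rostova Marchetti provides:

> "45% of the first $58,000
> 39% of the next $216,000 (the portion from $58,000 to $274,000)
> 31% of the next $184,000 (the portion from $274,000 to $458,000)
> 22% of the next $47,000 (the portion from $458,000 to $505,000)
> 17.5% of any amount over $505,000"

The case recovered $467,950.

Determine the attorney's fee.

First $58,000 at 45% = $26,100.00
Next $216,000 at 39% = $84,240.00
Next $184,000 at 31% = $57,040.00
Remaining $9,950 at 22% = $2,189.00
Fee: $26,100.00 + $84,240.00 + $57,040.00 + $2,189.00 = $169,569.00

$169,569.00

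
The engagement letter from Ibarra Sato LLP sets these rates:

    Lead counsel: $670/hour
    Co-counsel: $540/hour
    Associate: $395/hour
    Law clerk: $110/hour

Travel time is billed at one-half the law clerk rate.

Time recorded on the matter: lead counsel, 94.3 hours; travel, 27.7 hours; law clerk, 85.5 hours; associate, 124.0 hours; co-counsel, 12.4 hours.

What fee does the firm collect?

Lead counsel: 94.3 × $670 = $63,181.00
Co-counsel: 12.4 × $540 = $6,696.00
Associate: 124.0 × $395 = $48,980.00
Law clerk: 85.5 × $110 = $9,405.00
Subtotal: $63,181.00 + $6,696.00 + $48,980.00 + $9,405.00 = $128,262.00
Travel: 27.7 × ($110 ÷ 2) = 27.7 × $55.00 = $1,523.50
Total: $128,262.00 + $1,523.50 = $129,785.50

$129,785.50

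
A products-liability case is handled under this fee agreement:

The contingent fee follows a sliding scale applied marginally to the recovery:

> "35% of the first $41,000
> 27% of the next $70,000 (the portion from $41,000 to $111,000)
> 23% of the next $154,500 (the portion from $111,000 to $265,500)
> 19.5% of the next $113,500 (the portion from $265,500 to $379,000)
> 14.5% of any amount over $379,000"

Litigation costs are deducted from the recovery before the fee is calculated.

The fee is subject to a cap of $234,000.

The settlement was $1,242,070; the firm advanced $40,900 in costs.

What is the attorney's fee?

Fee base (net of costs): $1,242,070 − $40,900 = $1,201,170
First $41,000 at 35% = $14,350.00
Next $70,000 at 27% = $18,900.00
Next $154,500 at 23% = $35,535.00
Next $113,500 at 19.5% = $22,132.50
Remaining $822,170 at 14.5% = $119,214.65
Fee: $14,350.00 + $18,900.00 + $35,535.00 + $22,132.50 + $119,214.65 = $210,132.15
$210,132.15 is under the $234,000 cap.

$210,132.15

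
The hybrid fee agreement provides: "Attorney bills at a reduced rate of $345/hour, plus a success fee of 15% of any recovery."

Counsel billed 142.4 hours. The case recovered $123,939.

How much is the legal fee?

$67,718.85

Hourly: 142.4 × $345 = $49,128.00
Success fee: 15% of $123,939 = $18,590.85
Total: $49,128.00 + $18,590.85 = $67,718.85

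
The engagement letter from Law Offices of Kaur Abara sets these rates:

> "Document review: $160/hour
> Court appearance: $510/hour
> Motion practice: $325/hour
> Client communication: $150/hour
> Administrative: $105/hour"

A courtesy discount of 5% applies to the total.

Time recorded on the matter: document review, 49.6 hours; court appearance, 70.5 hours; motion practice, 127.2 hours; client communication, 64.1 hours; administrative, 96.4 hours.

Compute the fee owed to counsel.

$99,719.60

Document review: 49.6 × $160 = $7,936.00
Court appearance: 70.5 × $510 = $35,955.00
Motion practice: 127.2 × $325 = $41,340.00
Client communication: 64.1 × $150 = $9,615.00
Administrative: 96.4 × $105 = $10,122.00
Subtotal: $104,968.00
Less 5% discount: −$5,248.40
Total: $104,968.00 − $5,248.40 = $99,719.60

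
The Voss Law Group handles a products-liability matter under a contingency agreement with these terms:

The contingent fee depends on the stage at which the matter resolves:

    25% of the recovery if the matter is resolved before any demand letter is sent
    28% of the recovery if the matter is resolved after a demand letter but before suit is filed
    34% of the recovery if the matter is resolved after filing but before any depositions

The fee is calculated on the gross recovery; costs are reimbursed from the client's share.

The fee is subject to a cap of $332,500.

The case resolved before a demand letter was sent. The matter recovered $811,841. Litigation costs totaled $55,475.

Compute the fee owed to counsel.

Fee base is the gross recovery, $811,841; costs are reimbursed separately.
The matter resolved before a demand letter was sent, so the 25% rate applies.
$811,841 × 25% = $202,960.25
$202,960.25 is under the $332,500 cap.

$202,960.25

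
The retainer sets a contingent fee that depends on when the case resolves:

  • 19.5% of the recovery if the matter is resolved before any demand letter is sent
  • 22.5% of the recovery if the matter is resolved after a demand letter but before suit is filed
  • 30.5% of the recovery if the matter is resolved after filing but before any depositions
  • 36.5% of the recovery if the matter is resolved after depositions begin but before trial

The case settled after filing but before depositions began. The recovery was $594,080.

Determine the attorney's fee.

The matter settled after filing but before depositions began, so the 30.5% rate applies.
$594,080 × 30.5% = $181,194.40

$181,194.40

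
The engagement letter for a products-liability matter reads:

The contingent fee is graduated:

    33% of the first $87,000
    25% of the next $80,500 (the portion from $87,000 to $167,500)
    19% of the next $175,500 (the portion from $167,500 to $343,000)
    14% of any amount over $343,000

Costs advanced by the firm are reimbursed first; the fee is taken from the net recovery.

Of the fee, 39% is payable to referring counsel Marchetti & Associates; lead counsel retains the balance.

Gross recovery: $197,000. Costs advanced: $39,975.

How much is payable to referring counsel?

$18,024.34

Fee base (net of costs): $197,000 − $39,975 = $157,025
First $87,000 at 33% = $28,710.00
Remaining $70,025 at 25% = $17,506.25
Fee: $28,710.00 + $17,506.25 = $46,216.25
Referral share: 39% of $46,216.25 = $18,024.34; lead counsel retains $46,216.25 − $18,024.34 = $28,191.91.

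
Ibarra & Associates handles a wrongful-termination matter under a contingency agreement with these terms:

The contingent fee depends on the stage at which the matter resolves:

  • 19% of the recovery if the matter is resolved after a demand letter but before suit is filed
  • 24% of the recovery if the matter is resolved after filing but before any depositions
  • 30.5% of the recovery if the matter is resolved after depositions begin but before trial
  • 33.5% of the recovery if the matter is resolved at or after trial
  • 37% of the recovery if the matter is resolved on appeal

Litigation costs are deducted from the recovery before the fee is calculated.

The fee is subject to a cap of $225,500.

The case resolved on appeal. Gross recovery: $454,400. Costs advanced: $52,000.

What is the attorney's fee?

$148,888.00

Fee base (net of costs): $454,400 − $52,000 = $402,400
The matter resolved on appeal, so the 37% rate applies.
$402,400 × 37% = $148,888.00
$148,888.00 is under the $225,500 cap.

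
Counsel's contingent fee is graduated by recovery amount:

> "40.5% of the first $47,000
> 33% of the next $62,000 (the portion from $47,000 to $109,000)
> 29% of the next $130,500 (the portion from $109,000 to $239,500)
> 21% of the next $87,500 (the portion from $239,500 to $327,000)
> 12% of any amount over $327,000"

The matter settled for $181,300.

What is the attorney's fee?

$60,462.00

First $47,000 at 40.5% = $19,035.00
Next $62,000 at 33% = $20,460.00
Remaining $72,300 at 29% = $20,967.00
Fee: $19,035.00 + $20,460.00 + $20,967.00 = $60,462.00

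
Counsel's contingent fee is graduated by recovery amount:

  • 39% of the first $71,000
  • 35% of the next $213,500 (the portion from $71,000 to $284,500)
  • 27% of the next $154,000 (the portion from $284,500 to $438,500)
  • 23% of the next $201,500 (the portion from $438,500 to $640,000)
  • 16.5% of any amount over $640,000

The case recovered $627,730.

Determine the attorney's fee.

First $71,000 at 39% = $27,690.00
Next $213,500 at 35% = $74,725.00
Next $154,000 at 27% = $41,580.00
Remaining $189,230 at 23% = $43,522.90
Fee: $27,690.00 + $74,725.00 + $41,580.00 + $43,522.90 = $187,517.90

$187,517.90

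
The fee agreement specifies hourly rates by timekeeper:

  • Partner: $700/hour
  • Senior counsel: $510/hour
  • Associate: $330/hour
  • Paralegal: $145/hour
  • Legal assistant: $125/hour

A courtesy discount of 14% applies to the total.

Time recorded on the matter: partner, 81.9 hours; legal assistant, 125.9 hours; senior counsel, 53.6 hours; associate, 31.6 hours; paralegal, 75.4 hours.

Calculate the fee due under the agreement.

$104,717.47

Partner: 81.9 × $700 = $57,330.00
Senior counsel: 53.6 × $510 = $27,336.00
Associate: 31.6 × $330 = $10,428.00
Paralegal: 75.4 × $145 = $10,933.00
Legal assistant: 125.9 × $125 = $15,737.50
Subtotal: $121,764.50
Less 14% discount: −$17,047.03
Total: $121,764.50 − $17,047.03 = $104,717.47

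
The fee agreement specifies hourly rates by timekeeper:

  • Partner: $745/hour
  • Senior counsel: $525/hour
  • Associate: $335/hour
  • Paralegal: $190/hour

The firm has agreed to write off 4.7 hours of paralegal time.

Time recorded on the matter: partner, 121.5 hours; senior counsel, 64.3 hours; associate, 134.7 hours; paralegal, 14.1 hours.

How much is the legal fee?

$171,185.50

Partner: 121.5 × $745 = $90,517.50
Senior counsel: 64.3 × $525 = $33,757.50
Associate: 134.7 × $335 = $45,124.50
Paralegal: 14.1 × $190 = $2,679.00
Subtotal: $172,078.50
Write-off: 4.7 × $190 = $893.00
Total: $172,078.50 − $893.00 = $171,185.50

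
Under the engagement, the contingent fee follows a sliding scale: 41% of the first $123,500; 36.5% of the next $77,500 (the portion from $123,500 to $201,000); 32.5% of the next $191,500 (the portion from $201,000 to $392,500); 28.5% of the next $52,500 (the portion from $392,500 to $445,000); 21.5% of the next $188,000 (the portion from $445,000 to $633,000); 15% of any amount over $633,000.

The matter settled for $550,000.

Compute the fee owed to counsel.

$178,697.50

First $123,500 at 41% = $50,635.00
Next $77,500 at 36.5% = $28,287.50
Next $191,500 at 32.5% = $62,237.50
Next $52,500 at 28.5% = $14,962.50
Remaining $105,000 at 21.5% = $22,575.00
Fee: $50,635.00 + $28,287.50 + $62,237.50 + $14,962.50 + $22,575.00 = $178,697.50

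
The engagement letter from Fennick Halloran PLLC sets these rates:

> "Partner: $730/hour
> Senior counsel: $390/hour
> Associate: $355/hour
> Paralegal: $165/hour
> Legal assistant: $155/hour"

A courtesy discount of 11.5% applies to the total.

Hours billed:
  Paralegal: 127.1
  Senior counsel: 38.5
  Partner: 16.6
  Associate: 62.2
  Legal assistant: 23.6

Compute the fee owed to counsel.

$65,351.50

Partner: 16.6 × $730 = $12,118.00
Senior counsel: 38.5 × $390 = $15,015.00
Associate: 62.2 × $355 = $22,081.00
Paralegal: 127.1 × $165 = $20,971.50
Legal assistant: 23.6 × $155 = $3,658.00
Subtotal: $73,843.50
Less 11.5% discount: −$8,492.00
Total: $73,843.50 − $8,492.00 = $65,351.50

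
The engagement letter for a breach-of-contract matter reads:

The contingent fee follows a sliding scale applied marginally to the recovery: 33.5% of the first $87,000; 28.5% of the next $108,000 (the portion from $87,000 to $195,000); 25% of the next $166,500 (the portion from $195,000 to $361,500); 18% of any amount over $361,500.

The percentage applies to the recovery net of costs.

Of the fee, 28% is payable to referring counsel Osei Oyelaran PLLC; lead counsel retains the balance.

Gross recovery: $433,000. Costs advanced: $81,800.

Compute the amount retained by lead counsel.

Fee base (net of costs): $433,000 − $81,800 = $351,200
First $87,000 at 33.5% = $29,145.00
Next $108,000 at 28.5% = $30,780.00
Remaining $156,200 at 25% = $39,050.00
Fee: $29,145.00 + $30,780.00 + $39,050.00 = $98,975.00
Referral share: 28% of $98,975.00 = $27,713.00; lead counsel retains $98,975.00 − $27,713.00 = $71,262.00.

$71,262.00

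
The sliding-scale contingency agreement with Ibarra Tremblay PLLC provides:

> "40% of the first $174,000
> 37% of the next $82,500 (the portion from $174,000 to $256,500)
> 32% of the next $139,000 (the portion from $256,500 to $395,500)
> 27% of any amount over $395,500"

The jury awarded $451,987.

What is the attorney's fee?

$159,856.49

First $174,000 at 40% = $69,600.00
Next $82,500 at 37% = $30,525.00
Next $139,000 at 32% = $44,480.00
Remaining $56,487 at 27% = $15,251.49
Fee: $69,600.00 + $30,525.00 + $44,480.00 + $15,251.49 = $159,856.49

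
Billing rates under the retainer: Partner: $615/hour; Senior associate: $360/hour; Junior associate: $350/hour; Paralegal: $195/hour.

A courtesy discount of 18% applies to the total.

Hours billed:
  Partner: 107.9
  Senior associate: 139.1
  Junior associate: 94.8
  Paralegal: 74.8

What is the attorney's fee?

Partner: 107.9 × $615 = $66,358.50
Senior associate: 139.1 × $360 = $50,076.00
Junior associate: 94.8 × $350 = $33,180.00
Paralegal: 74.8 × $195 = $14,586.00
Subtotal: $164,200.50
Less 18% discount: −$29,556.09
Total: $164,200.50 − $29,556.09 = $134,644.41

$134,644.41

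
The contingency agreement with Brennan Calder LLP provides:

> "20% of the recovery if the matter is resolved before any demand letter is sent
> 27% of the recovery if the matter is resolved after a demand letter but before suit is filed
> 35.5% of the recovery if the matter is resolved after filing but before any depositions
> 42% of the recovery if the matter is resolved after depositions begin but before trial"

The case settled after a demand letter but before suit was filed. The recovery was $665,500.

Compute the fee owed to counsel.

$179,685.00

The matter settled after a demand letter but before suit was filed, so the 27% rate applies.
$665,500 × 27% = $179,685.00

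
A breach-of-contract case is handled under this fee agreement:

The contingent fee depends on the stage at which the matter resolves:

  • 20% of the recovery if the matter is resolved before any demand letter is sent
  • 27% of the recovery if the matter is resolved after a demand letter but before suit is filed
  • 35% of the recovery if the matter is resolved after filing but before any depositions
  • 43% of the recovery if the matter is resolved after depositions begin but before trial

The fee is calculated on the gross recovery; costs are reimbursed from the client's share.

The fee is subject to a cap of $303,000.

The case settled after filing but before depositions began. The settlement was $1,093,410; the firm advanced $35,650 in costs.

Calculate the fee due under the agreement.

Fee base is the gross recovery, $1,093,410; costs are reimbursed separately.
The matter settled after filing but before depositions began, so the 35% rate applies.
$1,093,410 × 35% = $382,693.50
$382,693.50 exceeds the $303,000 cap, so the fee is capped at $303,000.00.

$303,000.00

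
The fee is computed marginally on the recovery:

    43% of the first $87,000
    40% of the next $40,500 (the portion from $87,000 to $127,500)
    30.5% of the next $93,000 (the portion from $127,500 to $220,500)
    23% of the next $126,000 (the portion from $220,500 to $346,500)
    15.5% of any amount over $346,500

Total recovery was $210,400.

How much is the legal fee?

$78,894.50

First $87,000 at 43% = $37,410.00
Next $40,500 at 40% = $16,200.00
Remaining $82,900 at 30.5% = $25,284.50
Fee: $37,410.00 + $16,200.00 + $25,284.50 = $78,894.50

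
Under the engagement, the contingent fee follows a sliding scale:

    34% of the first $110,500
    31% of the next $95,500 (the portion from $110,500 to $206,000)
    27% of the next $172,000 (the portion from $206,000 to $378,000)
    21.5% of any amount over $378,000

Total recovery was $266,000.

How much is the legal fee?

First $110,500 at 34% = $37,570.00
Next $95,500 at 31% = $29,605.00
Remaining $60,000 at 27% = $16,200.00
Fee: $37,570.00 + $29,605.00 + $16,200.00 = $83,375.00

$83,375.00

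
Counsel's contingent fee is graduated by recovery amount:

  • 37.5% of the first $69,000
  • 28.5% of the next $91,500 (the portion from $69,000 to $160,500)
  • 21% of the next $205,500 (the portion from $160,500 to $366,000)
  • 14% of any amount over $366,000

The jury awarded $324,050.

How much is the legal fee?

$86,298.00

First $69,000 at 37.5% = $25,875.00
Next $91,500 at 28.5% = $26,077.50
Remaining $163,550 at 21% = $34,345.50
Fee: $25,875.00 + $26,077.50 + $34,345.50 = $86,298.00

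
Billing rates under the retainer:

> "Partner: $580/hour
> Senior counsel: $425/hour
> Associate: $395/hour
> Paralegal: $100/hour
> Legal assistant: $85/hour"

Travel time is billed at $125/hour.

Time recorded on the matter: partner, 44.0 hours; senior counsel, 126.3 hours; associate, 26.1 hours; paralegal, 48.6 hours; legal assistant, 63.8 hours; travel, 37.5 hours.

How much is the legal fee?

Partner: 44.0 × $580 = $25,520.00
Senior counsel: 126.3 × $425 = $53,677.50
Associate: 26.1 × $395 = $10,309.50
Paralegal: 48.6 × $100 = $4,860.00
Legal assistant: 63.8 × $85 = $5,423.00
Subtotal: $25,520.00 + $53,677.50 + $10,309.50 + $4,860.00 + $5,423.00 = $99,790.00
Travel: 37.5 × $125 = $4,687.50
Total: $99,790.00 + $4,687.50 = $104,477.50

$104,477.50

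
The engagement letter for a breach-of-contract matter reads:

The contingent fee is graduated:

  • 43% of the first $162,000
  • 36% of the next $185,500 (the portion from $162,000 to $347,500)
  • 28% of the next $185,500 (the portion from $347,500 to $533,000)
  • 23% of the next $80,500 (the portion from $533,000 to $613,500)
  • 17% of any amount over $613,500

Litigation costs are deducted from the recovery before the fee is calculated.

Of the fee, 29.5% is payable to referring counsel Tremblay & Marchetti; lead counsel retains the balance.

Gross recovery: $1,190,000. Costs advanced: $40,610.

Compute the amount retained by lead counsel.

$210,087.39

Fee base (net of costs): $1,190,000 − $40,610 = $1,149,390
First $162,000 at 43% = $69,660.00
Next $185,500 at 36% = $66,780.00
Next $185,500 at 28% = $51,940.00
Next $80,500 at 23% = $18,515.00
Remaining $535,890 at 17% = $91,101.30
Fee: $69,660.00 + $66,780.00 + $51,940.00 + $18,515.00 + $91,101.30 = $297,996.30
Referral share: 29.5% of $297,996.30 = $87,908.91; lead counsel retains $297,996.30 − $87,908.91 = $210,087.39.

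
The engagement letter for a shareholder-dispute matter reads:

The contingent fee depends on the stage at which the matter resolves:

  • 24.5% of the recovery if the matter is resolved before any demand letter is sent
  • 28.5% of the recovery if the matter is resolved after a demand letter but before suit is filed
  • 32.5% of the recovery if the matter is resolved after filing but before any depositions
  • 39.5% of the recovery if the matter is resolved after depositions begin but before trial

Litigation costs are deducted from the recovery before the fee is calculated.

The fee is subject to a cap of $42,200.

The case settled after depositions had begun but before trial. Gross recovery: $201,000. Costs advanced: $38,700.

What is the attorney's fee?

Fee base (net of costs): $201,000 − $38,700 = $162,300
The matter settled after depositions had begun but before trial, so the 39.5% rate applies.
$162,300 × 39.5% = $64,108.50
$64,108.50 exceeds the $42,200 cap, so the fee is capped at $42,200.00.

$42,200.00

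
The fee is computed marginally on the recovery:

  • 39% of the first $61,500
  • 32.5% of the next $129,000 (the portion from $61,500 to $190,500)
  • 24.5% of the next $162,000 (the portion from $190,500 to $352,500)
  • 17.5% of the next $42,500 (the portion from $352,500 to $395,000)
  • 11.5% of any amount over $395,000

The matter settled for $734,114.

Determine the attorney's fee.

$152,035.61

First $61,500 at 39% = $23,985.00
Next $129,000 at 32.5% = $41,925.00
Next $162,000 at 24.5% = $39,690.00
Next $42,500 at 17.5% = $7,437.50
Remaining $339,114 at 11.5% = $38,998.11
Fee: $23,985.00 + $41,925.00 + $39,690.00 + $7,437.50 + $38,998.11 = $152,035.61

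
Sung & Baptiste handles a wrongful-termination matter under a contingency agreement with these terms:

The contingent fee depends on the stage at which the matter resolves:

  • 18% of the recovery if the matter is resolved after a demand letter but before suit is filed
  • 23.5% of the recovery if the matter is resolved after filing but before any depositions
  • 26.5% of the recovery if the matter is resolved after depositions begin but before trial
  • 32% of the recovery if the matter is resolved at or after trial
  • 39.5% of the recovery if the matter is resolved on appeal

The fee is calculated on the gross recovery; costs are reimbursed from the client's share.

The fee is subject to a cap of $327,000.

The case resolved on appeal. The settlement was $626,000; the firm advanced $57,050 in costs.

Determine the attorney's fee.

$247,270.00

Fee base is the gross recovery, $626,000; costs are reimbursed separately.
The matter resolved on appeal, so the 39.5% rate applies.
$626,000 × 39.5% = $247,270.00
$247,270.00 is under the $327,000 cap.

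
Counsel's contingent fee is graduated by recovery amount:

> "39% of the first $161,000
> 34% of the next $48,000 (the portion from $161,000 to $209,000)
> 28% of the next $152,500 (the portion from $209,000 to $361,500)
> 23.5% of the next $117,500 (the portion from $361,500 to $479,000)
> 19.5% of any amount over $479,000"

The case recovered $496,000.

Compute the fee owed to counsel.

First $161,000 at 39% = $62,790.00
Next $48,000 at 34% = $16,320.00
Next $152,500 at 28% = $42,700.00
Next $117,500 at 23.5% = $27,612.50
Remaining $17,000 at 19.5% = $3,315.00
Fee: $62,790.00 + $16,320.00 + $42,700.00 + $27,612.50 + $3,315.00 = $152,737.50

$152,737.50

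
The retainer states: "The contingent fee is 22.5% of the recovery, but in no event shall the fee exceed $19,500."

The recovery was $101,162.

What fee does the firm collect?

22.5% of $101,162 = $22,761.45
That exceeds the $19,500 cap, so the fee is capped at $19,500.

$19,500.00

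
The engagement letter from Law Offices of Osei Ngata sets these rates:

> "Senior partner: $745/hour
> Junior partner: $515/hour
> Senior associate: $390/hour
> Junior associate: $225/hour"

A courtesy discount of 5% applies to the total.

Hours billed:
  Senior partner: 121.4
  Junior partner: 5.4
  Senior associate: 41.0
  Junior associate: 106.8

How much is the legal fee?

Senior partner: 121.4 × $745 = $90,443.00
Junior partner: 5.4 × $515 = $2,781.00
Senior associate: 41.0 × $390 = $15,990.00
Junior associate: 106.8 × $225 = $24,030.00
Subtotal: $133,244.00
Less 5% discount: −$6,662.20
Total: $133,244.00 − $6,662.20 = $126,581.80

$126,581.80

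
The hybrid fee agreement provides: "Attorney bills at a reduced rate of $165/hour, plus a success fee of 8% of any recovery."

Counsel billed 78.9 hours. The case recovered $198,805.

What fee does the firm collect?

Hourly: 78.9 × $165 = $13,018.50
Success fee: 8% of $198,805 = $15,904.40
Total: $13,018.50 + $15,904.40 = $28,922.90

$28,922.90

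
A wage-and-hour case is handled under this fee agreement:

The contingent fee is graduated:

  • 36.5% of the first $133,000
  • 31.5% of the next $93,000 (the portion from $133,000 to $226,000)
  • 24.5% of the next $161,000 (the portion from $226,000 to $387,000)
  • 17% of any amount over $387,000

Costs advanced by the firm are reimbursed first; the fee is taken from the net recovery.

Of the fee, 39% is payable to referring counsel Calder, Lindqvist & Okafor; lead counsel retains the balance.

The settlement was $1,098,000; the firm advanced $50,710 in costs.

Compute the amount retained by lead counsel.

$140,015.92

Fee base (net of costs): $1,098,000 − $50,710 = $1,047,290
First $133,000 at 36.5% = $48,545.00
Next $93,000 at 31.5% = $29,295.00
Next $161,000 at 24.5% = $39,445.00
Remaining $660,290 at 17% = $112,249.30
Fee: $48,545.00 + $29,295.00 + $39,445.00 + $112,249.30 = $229,534.30
Referral share: 39% of $229,534.30 = $89,518.38; lead counsel retains $229,534.30 − $89,518.38 = $140,015.92.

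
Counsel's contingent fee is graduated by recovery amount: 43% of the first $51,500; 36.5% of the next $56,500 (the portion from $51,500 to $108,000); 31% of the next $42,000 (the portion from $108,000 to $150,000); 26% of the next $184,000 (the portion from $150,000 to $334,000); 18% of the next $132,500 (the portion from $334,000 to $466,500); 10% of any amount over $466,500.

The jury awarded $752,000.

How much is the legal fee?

First $51,500 at 43% = $22,145.00
Next $56,500 at 36.5% = $20,622.50
Next $42,000 at 31% = $13,020.00
Next $184,000 at 26% = $47,840.00
Next $132,500 at 18% = $23,850.00
Remaining $285,500 at 10% = $28,550.00
Fee: $22,145.00 + $20,622.50 + $13,020.00 + $47,840.00 + $23,850.00 + $28,550.00 = $156,027.50

$156,027.50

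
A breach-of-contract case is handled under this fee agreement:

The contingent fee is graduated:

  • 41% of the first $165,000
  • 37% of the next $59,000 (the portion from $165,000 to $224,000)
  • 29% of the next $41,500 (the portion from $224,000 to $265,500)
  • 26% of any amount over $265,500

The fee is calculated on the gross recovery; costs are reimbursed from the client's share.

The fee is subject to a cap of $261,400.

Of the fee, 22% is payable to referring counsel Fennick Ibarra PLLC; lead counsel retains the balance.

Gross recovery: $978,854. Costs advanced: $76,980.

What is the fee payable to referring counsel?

$57,508.00

Fee base is the gross recovery, $978,854; costs are reimbursed separately.
First $165,000 at 41% = $67,650.00
Next $59,000 at 37% = $21,830.00
Next $41,500 at 29% = $12,035.00
Remaining $713,354 at 26% = $185,472.04
Fee: $67,650.00 + $21,830.00 + $12,035.00 + $185,472.04 = $286,987.04
$286,987.04 exceeds the $261,400 cap, so the fee is capped at $261,400.00.
Referral share: 22% of $261,400.00 = $57,508.00; lead counsel retains $261,400.00 − $57,508.00 = $203,892.00.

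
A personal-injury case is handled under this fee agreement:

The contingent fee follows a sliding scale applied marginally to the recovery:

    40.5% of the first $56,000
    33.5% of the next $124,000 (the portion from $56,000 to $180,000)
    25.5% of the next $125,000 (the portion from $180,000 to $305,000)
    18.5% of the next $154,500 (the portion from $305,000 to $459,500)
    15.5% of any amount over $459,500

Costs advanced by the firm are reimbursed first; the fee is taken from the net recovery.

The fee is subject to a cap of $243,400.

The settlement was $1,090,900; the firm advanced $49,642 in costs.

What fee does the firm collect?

$214,849.99

Fee base (net of costs): $1,090,900 − $49,642 = $1,041,258
First $56,000 at 40.5% = $22,680.00
Next $124,000 at 33.5% = $41,540.00
Next $125,000 at 25.5% = $31,875.00
Next $154,500 at 18.5% = $28,582.50
Remaining $581,758 at 15.5% = $90,172.49
Fee: $22,680.00 + $41,540.00 + $31,875.00 + $28,582.50 + $90,172.49 = $214,849.99
$214,849.99 is under the $243,400 cap.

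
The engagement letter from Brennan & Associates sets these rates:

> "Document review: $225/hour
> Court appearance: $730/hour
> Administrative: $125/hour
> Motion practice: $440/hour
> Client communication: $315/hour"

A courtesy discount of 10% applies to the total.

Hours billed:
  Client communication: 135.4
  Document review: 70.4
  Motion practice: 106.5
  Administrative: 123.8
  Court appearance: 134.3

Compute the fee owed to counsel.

Document review: 70.4 × $225 = $15,840.00
Court appearance: 134.3 × $730 = $98,039.00
Administrative: 123.8 × $125 = $15,475.00
Motion practice: 106.5 × $440 = $46,860.00
Client communication: 135.4 × $315 = $42,651.00
Subtotal: $218,865.00
Less 10% discount: −$21,886.50
Total: $218,865.00 − $21,886.50 = $196,978.50

$196,978.50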